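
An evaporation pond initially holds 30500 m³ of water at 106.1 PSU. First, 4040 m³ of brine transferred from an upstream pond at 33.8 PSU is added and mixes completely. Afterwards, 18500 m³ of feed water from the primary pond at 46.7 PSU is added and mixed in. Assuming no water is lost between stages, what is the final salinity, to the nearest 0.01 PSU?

79.87 PSU

Total salt / total volume:
Initial salt = 30,500×106.1 = 3,236,050
After stage 1: salt = 3,236,050 + 4,040×33.8 = 3,372,602; volume = 34,540 m³; S = 97.643 PSU
After stage 2: salt = 3,372,602 + 18,500×46.7 = 4,236,552; volume = 53,040 m³
S = 4,236,552 / 53,040 = 79.8747 PSU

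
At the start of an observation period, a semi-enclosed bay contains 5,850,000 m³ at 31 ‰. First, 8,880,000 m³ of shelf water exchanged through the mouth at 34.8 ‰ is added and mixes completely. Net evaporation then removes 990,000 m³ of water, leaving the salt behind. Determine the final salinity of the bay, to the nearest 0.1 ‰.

After mixing: salt = 5,850,000×31 + 8,880,000×34.8 = 490,374,000; volume = 14,730,000 m³
After evaporation: salt unchanged = 490,374,000; volume = 14,730,000 − 990,000 = 13,740,000 m³
S = 490,374,000 / 13,740,000 = 35.6895 ‰

35.7 ‰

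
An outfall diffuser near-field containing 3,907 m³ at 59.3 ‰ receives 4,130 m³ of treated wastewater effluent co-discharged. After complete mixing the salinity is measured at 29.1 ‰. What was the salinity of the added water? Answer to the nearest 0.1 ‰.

Salt balance: 3,907×59.3 + 4,130×S = 8,037×29.1
231,685.1 + 4,130·S = 233,876.7
S = (233,876.7 − 231,685.1) / 4,130 = 0.5307 ‰

0.5 ‰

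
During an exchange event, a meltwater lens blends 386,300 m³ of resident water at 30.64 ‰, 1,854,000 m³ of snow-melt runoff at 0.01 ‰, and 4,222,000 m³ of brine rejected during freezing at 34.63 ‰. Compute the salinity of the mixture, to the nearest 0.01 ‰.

Salt balance:
salt = 386,300×30.64 + 1,854,000×0.01 + 4,222,000×34.63 = 11,836,232 + 18,540 + 146,207,860 = 158,062,632
volume = 386,300 + 1,854,000 + 4,222,000 = 6,462,300 m³
S = 158,062,632 / 6,462,300 = 24.4592 ‰

24.46 ‰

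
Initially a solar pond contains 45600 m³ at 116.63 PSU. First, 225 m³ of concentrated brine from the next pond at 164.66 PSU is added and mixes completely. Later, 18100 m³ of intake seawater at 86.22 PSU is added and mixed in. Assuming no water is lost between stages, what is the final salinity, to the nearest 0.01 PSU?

Conserving salt mass:
Initial salt = 45,600×116.63 = 5,318,328
After stage 1: salt = 5,318,328 + 225×164.66 = 5,355,376.5; volume = 45,825 m³; S = 116.866 PSU
After stage 2: salt = 5,355,376.5 + 18,100×86.22 = 6,915,958.5; volume = 63,925 m³
S = 6,915,958.5 / 63,925 = 108.1886 PSU

108.19 PSU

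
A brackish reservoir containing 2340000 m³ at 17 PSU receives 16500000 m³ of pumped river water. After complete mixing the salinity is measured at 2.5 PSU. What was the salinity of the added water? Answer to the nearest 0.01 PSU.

0.44 PSU

Salt balance: 2,340,000×17 + 16,500,000×S = 18,840,000×2.5
39,780,000 + 16,500,000·S = 47,100,000
S = (47,100,000 − 39,780,000) / 16,500,000 = 0.4436 PSU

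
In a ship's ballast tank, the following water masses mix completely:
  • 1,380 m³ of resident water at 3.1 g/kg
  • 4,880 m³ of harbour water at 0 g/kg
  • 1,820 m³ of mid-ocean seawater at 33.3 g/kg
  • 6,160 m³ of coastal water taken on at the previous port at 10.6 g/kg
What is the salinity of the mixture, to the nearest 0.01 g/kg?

By conservation of dissolved salt,
salt = 1,380×3.1 + 4,880×0 + 1,820×33.3 + 6,160×10.6 = 4,278 + 0 + 60,606 + 65,296 = 130,180
volume = 1,380 + 4,880 + 1,820 + 6,160 = 14,240 m³
S = 130,180 / 14,240 = 9.1419 g/kg

9.14 g/kg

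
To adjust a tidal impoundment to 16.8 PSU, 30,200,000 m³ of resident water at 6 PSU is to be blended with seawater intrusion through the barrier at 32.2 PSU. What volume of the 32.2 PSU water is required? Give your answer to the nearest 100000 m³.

Salt balance: 30,200,000×6 + V×32.2 = (30,200,000+V)×16.8
181,200,000 + 32.2V = 507,360,000 + 16.8V
326,160,000 = 15.4V
V = 21,179,220.78 m³

21200000 m³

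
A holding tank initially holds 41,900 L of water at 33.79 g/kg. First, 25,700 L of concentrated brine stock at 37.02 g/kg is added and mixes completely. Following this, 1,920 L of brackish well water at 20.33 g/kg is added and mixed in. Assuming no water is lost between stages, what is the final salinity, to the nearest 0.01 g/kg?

34.61 g/kg

Mass of salt is conserved:
Initial salt = 41,900×33.79 = 1,415,801
After stage 1: salt = 1,415,801 + 25,700×37.02 = 2,367,215; volume = 67,600 L; S = 35.018 g/kg
After stage 2: salt = 2,367,215 + 1,920×20.33 = 2,406,248.6; volume = 69,520 L
S = 2,406,248.6 / 69,520 = 34.6123 g/kg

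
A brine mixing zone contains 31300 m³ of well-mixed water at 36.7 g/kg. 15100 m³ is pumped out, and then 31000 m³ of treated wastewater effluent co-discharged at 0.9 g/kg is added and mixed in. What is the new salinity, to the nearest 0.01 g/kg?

Remaining after removal: 16,200 m³ at 36.7 g/kg (salt = 594,540)
After addition: salt = 594,540 + 31,000×0.9 = 622,440; volume = 47,200 m³
S = 622,440 / 47,200 = 13.1873 g/kg

13.19 g/kg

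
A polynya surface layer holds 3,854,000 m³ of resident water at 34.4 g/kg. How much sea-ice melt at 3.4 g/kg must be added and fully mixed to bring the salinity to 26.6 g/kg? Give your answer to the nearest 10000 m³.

Salt balance: 3,854,000×34.4 + V×3.4 = (3,854,000+V)×26.6
132,577,600 + 3.4V = 102,516,400 + 26.6V
30,061,200 = 23.2V
V = 1,295,741.38 m³

1300000 m³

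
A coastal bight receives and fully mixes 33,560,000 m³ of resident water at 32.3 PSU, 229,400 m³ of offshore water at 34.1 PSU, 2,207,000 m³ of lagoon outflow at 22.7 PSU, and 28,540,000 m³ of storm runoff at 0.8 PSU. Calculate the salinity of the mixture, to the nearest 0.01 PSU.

Total salt / total volume:
salt = 33,560,000×32.3 + 229,400×34.1 + 2,207,000×22.7 + 28,540,000×0.8 = 1,083,988,000 + 7,822,540 + 50,098,900 + 22,832,000 = 1,164,741,440
volume = 33,560,000 + 229,400 + 2,207,000 + 28,540,000 = 64,536,400 m³
S = 1,164,741,440 / 64,536,400 = 18.0478 PSU

18.05 PSU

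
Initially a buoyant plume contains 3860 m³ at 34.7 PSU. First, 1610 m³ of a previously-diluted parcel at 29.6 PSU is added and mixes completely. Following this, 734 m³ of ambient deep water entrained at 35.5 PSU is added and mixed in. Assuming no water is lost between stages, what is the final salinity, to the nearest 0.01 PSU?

33.47 PSU

Total salt / total volume:
Initial salt = 3,860×34.7 = 133,942
After stage 1: salt = 133,942 + 1,610×29.6 = 181,598; volume = 5,470 m³; S = 33.199 PSU
After stage 2: salt = 181,598 + 734×35.5 = 207,655; volume = 6,204 m³
S = 207,655 / 6,204 = 33.4711 PSU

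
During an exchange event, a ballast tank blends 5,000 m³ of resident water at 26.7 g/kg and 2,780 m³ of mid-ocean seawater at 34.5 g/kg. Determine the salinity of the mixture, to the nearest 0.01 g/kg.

29.49 g/kg

By conservation of dissolved salt,
salt = 5,000×26.7 + 2,780×34.5 = 133,500 + 95,910 = 229,410
volume = 5,000 + 2,780 = 7,780 m³
S = 229,410 / 7,780 = 29.4871 g/kg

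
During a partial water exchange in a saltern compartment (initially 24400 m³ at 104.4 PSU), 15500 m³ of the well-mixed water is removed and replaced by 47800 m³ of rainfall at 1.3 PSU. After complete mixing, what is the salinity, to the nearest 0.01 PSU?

17.48 PSU

Remaining after removal: 8,900 m³ at 104.4 PSU (salt = 929,160)
After addition: salt = 929,160 + 47,800×1.3 = 991,300; volume = 56,700 m³
S = 991,300 / 56,700 = 17.4832 PSU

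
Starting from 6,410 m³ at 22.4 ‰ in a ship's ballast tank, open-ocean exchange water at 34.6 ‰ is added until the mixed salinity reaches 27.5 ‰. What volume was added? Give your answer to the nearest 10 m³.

4600 m³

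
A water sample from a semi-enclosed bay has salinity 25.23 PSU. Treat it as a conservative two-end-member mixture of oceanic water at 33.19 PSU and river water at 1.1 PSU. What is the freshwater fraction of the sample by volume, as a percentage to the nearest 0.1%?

Let f be the freshwater fraction. Salt balance per unit volume:
f×1.1 + (1−f)×33.19 = 25.23
f = (33.19 − 25.23) / (33.19 − 1.1) = 7.96/32.09 = 0.2481

24.8%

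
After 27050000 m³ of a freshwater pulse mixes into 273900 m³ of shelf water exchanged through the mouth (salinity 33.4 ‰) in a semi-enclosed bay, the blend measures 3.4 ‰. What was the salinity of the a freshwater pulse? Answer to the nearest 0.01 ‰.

Salt balance: 273,900×33.4 + 27,050,000×S = 27,323,900×3.4
9,148,260 + 27,050,000·S = 92,901,260
S = (92,901,260 − 9,148,260) / 27,050,000 = 3.0962 ‰

3.10 ‰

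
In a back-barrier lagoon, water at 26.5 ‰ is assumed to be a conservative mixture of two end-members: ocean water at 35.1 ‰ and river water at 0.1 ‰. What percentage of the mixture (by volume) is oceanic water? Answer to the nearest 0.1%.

Let g be the oceanic fraction. Salt balance per unit volume:
g×35.1 + (1−g)×0.1 = 26.5
g = (26.5 − 0.1) / (35.1 − 0.1) = 26.4/35 = 0.7543

75.4%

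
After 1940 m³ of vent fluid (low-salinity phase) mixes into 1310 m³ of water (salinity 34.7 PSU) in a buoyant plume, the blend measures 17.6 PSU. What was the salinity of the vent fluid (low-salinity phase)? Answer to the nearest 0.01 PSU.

Salt balance: 1,310×34.7 + 1,940×S = 3,250×17.6
45,457 + 1,940·S = 57,200
S = (57,200 − 45,457) / 1,940 = 6.0531 PSU

6.05 PSU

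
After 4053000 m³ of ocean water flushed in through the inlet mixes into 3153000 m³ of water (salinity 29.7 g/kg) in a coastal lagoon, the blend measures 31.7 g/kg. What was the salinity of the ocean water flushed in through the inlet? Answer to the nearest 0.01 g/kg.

33.26 g/kg

Salt balance: 3,153,000×29.7 + 4,053,000×S = 7,206,000×31.7
93,644,100 + 4,053,000·S = 228,430,200
S = (228,430,200 − 93,644,100) / 4,053,000 = 33.2559 g/kg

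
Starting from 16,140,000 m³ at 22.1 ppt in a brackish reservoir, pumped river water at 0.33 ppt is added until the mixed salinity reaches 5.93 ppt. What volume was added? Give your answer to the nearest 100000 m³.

Salt balance: 16,140,000×22.1 + V×0.33 = (16,140,000+V)×5.93
356,694,000 + 0.33V = 95,710,200 + 5.93V
260,983,800 = 5.6V
V = 46,604,250 m³

46600000 m³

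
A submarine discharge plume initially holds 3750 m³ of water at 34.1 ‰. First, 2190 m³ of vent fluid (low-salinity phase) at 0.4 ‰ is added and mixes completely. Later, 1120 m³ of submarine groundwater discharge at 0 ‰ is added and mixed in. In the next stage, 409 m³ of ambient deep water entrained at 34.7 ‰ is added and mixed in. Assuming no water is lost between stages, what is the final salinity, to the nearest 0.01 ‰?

19.14 ‰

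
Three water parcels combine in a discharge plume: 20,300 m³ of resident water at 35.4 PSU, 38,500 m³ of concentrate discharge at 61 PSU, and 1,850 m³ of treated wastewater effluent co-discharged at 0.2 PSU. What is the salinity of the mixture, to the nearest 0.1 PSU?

50.6 PSU

By conservation of dissolved salt,
salt = 20,300×35.4 + 38,500×61 + 1,850×0.2 = 718,620 + 2,348,500 + 370 = 3,067,490
volume = 20,300 + 38,500 + 1,850 = 60,650 m³
S = 3,067,490 / 60,650 = 50.577 PSU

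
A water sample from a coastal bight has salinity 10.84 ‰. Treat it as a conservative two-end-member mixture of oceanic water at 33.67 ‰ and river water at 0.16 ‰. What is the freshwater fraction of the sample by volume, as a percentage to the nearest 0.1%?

68.1%

Let f be the freshwater fraction. Salt balance per unit volume:
f×0.16 + (1−f)×33.67 = 10.84
f = (33.67 − 10.84) / (33.67 − 0.16) = 22.83/33.51 = 0.6813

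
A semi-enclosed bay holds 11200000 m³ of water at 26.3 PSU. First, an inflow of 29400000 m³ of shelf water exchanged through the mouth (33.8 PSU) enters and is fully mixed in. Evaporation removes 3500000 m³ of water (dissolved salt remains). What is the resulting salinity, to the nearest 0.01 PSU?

34.72 PSU

After mixing: salt = 11,200,000×26.3 + 29,400,000×33.8 = 1,288,280,000; volume = 40,600,000 m³
After evaporation: salt unchanged = 1,288,280,000; volume = 40,600,000 − 3,500,000 = 37,100,000 m³
S = 1,288,280,000 / 37,100,000 = 34.7245 PSU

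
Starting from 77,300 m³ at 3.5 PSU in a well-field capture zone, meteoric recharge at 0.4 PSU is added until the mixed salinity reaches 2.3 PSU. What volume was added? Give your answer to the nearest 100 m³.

48800 m³

Salt balance: 77,300×3.5 + V×0.4 = (77,300+V)×2.3
270,550 + 0.4V = 177,790 + 2.3V
92,760 = 1.9V
V = 48,821.05 m³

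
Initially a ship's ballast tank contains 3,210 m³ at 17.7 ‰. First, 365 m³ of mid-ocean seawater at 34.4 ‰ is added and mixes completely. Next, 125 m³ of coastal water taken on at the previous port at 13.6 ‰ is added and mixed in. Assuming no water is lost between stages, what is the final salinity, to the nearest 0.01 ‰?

Salt balance:
Initial salt = 3,210×17.7 = 56,817
After stage 1: salt = 56,817 + 365×34.4 = 69,373; volume = 3,575 m³; S = 19.405 ‰
After stage 2: salt = 69,373 + 125×13.6 = 71,073; volume = 3,700 m³
S = 71,073 / 3,700 = 19.2089 ‰

19.21 ‰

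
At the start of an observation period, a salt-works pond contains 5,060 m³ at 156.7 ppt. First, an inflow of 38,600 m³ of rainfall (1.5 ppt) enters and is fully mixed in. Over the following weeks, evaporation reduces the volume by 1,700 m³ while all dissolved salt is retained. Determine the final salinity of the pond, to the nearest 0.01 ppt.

20.28 ppt

After mixing: salt = 5,060×156.7 + 38,600×1.5 = 850,802; volume = 43,660 m³
After evaporation: salt unchanged = 850,802; volume = 43,660 − 1,700 = 41,960 m³
S = 850,802 / 41,960 = 20.2765 ppt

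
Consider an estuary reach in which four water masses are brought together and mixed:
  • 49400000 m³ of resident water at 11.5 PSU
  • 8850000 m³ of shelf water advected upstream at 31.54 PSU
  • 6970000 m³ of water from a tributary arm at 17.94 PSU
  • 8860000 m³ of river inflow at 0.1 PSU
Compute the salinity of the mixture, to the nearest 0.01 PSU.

By conservation of dissolved salt,
salt = 49,400,000×11.5 + 8,850,000×31.54 + 6,970,000×17.94 + 8,860,000×0.1 = 568,100,000 + 279,129,000 + 125,041,800 + 886,000 = 973,156,800
volume = 49,400,000 + 8,850,000 + 6,970,000 + 8,860,000 = 74,080,000 m³
S = 973,156,800 / 74,080,000 = 13.1366 PSU

13.14 PSU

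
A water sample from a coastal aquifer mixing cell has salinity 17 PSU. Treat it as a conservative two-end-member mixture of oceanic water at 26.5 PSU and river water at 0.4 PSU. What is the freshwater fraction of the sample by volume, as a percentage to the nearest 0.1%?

Let f be the freshwater fraction. Salt balance per unit volume:
f×0.4 + (1−f)×26.5 = 17
f = (26.5 − 17) / (26.5 − 0.4) = 9.5/26.1 = 0.364

36.4%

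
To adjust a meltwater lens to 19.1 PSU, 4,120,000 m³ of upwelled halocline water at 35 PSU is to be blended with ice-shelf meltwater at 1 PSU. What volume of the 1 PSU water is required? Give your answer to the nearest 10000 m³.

3620000 m³

Salt balance: 4,120,000×35 + V×1 = (4,120,000+V)×19.1
144,200,000 + 1V = 78,692,000 + 19.1V
65,508,000 = 18.1V
V = 3,619,226.52 m³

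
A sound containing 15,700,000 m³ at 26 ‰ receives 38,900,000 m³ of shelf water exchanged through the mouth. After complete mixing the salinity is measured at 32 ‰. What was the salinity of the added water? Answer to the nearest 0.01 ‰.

Salt balance: 15,700,000×26 + 38,900,000×S = 54,600,000×32
408,200,000 + 38,900,000·S = 1,747,200,000
S = (1,747,200,000 − 408,200,000) / 38,900,000 = 34.4216 ‰

34.42 ‰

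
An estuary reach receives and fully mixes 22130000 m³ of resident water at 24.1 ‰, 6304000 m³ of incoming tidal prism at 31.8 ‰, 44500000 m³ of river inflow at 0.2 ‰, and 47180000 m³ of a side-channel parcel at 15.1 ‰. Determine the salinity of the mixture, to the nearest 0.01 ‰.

By conservation of dissolved salt,
salt = 22,130,000×24.1 + 6,304,000×31.8 + 44,500,000×0.2 + 47,180,000×15.1 = 533,333,000 + 200,467,200 + 8,900,000 + 712,418,000 = 1,455,118,200
volume = 22,130,000 + 6,304,000 + 44,500,000 + 47,180,000 = 120,114,000 m³
S = 1,455,118,200 / 120,114,000 = 12.1145 ‰

12.11 ‰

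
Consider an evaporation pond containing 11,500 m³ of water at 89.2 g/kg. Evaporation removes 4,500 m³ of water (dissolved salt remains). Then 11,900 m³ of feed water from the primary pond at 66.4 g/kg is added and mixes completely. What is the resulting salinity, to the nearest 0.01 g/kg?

96.08 g/kg

After evaporation: salt = 11,500×89.2 = 1,025,800; volume = 11,500 − 4,500 = 7,000 m³
After mixing: salt = 1,025,800 + 11,900×66.4 = 1,815,960; volume = 7,000 + 11,900 = 18,900 m³
S = 1,815,960 / 18,900 = 96.0825 g/kg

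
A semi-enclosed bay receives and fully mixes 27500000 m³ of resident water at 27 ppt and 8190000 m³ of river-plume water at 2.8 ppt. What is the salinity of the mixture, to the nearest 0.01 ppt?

By conservation of dissolved salt,
salt = 27,500,000×27 + 8,190,000×2.8 = 742,500,000 + 22,932,000 = 765,432,000
volume = 27,500,000 + 8,190,000 = 35,690,000 m³
S = 765,432,000 / 35,690,000 = 21.4467 ppt

21.45 ppt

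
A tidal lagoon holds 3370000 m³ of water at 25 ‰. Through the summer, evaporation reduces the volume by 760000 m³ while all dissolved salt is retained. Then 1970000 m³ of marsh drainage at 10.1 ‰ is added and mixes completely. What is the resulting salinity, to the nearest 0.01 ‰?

After evaporation: salt = 3,370,000×25 = 84,250,000; volume = 3,370,000 − 760,000 = 2,610,000 m³
After mixing: salt = 84,250,000 + 1,970,000×10.1 = 104,147,000; volume = 2,610,000 + 1,970,000 = 4,580,000 m³
S = 104,147,000 / 4,580,000 = 22.7395 ‰

22.74 ‰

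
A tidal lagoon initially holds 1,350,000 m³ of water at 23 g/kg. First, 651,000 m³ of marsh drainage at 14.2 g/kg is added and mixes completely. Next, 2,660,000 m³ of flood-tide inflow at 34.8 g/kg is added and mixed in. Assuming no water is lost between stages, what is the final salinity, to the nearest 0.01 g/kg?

28.51 g/kg

By conservation of dissolved salt,
Initial salt = 1,350,000×23 = 31,050,000
After stage 1: salt = 31,050,000 + 651,000×14.2 = 40,294,200; volume = 2,001,000 m³; S = 20.137 g/kg
After stage 2: salt = 40,294,200 + 2,660,000×34.8 = 132,862,200; volume = 4,661,000 m³
S = 132,862,200 / 4,661,000 = 28.5051 g/kg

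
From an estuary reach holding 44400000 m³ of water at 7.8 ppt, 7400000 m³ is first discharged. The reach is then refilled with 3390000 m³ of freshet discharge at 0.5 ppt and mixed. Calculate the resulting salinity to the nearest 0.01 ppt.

7.19 ppt

Remaining after removal: 37,000,000 m³ at 7.8 ppt (salt = 288,600,000)
After addition: salt = 288,600,000 + 3,390,000×0.5 = 290,295,000; volume = 40,390,000 m³
S = 290,295,000 / 40,390,000 = 7.1873 ppt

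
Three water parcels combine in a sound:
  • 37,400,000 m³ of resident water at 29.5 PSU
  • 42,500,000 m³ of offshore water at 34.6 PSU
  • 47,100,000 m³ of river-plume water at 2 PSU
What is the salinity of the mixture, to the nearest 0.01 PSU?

21.01 PSU

By conservation of dissolved salt,
salt = 37,400,000×29.5 + 42,500,000×34.6 + 47,100,000×2 = 1,103,300,000 + 1,470,500,000 + 94,200,000 = 2,668,000,000
volume = 37,400,000 + 42,500,000 + 47,100,000 = 127,000,000 m³
S = 2,668,000,000 / 127,000,000 = 21.0079 PSU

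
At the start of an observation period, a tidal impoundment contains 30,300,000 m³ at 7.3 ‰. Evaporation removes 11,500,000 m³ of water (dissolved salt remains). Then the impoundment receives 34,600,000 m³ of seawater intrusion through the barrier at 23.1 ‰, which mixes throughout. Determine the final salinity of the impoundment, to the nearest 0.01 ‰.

19.11 ‰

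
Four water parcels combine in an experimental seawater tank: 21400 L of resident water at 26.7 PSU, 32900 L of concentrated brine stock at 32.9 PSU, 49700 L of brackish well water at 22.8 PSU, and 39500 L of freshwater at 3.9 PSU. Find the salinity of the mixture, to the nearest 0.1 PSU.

20.5 PSU

Weighted by volume,
salt = 21,400×26.7 + 32,900×32.9 + 49,700×22.8 + 39,500×3.9 = 571,380 + 1,082,410 + 1,133,160 + 154,050 = 2,941,000
volume = 21,400 + 32,900 + 49,700 + 39,500 = 143,500 L
S = 2,941,000 / 143,500 = 20.495 PSU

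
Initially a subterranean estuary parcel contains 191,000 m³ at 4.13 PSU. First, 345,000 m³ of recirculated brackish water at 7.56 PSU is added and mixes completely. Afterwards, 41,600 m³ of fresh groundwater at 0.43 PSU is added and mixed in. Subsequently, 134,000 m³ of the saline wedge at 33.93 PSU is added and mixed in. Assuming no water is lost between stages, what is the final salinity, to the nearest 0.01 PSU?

11.19 PSU

By conservation of dissolved salt,
Initial salt = 191,000×4.13 = 788,830
After stage 1: salt = 788,830 + 345,000×7.56 = 3,397,030; volume = 536,000 m³; S = 6.338 PSU
After stage 2: salt = 3,397,030 + 41,600×0.43 = 3,414,918; volume = 577,600 m³; S = 5.912 PSU
After stage 3: salt = 3,414,918 + 134,000×33.93 = 7,961,538; volume = 711,600 m³
S = 7,961,538 / 711,600 = 11.1882 PSU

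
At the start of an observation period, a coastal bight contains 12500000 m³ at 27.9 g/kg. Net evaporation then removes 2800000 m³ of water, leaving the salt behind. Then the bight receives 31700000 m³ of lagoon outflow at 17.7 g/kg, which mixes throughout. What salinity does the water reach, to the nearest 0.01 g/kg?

After evaporation: salt = 12,500,000×27.9 = 348,750,000; volume = 12,500,000 − 2,800,000 = 9,700,000 m³
After mixing: salt = 348,750,000 + 31,700,000×17.7 = 909,840,000; volume = 9,700,000 + 31,700,000 = 41,400,000 m³
S = 909,840,000 / 41,400,000 = 21.9768 g/kg

21.98 g/kg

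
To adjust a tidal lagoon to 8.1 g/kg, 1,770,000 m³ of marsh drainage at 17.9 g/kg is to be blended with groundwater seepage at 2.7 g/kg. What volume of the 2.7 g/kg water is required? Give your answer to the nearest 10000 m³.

3210000 m³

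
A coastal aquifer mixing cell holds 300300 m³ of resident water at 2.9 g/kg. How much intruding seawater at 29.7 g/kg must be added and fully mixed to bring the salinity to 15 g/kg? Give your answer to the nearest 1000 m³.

247000 m³

Salt balance: 300,300×2.9 + V×29.7 = (300,300+V)×15
870,870 + 29.7V = 4,504,500 + 15V
3,633,630 = 14.7V
V = 247,185.71 m³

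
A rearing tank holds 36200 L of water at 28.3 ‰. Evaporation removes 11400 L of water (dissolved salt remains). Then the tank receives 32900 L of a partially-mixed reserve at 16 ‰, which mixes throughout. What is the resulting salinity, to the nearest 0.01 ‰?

After evaporation: salt = 36,200×28.3 = 1,024,460; volume = 36,200 − 11,400 = 24,800 L
After mixing: salt = 1,024,460 + 32,900×16 = 1,550,860; volume = 24,800 + 32,900 = 57,700 L
S = 1,550,860 / 57,700 = 26.878 ‰

26.88 ‰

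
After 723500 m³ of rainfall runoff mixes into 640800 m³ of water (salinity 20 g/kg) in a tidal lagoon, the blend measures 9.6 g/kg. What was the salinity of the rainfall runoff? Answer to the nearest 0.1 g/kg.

Salt balance: 640,800×20 + 723,500×S = 1,364,300×9.6
12,816,000 + 723,500·S = 13,097,280
S = (13,097,280 − 12,816,000) / 723,500 = 0.3888 g/kg

0.4 g/kg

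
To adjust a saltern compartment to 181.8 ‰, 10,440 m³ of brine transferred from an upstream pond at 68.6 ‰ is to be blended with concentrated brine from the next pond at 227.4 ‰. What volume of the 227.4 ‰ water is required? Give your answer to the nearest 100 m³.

Salt balance: 10,440×68.6 + V×227.4 = (10,440+V)×181.8
716,184 + 227.4V = 1,897,992 + 181.8V
1,181,808 = 45.6V
V = 25,916.84 m³

25900 m³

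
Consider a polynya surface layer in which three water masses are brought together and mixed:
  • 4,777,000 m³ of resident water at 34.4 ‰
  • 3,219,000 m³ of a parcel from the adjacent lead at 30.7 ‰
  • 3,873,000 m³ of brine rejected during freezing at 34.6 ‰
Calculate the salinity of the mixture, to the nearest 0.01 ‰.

33.46 ‰

By conservation of dissolved salt,
salt = 4,777,000×34.4 + 3,219,000×30.7 + 3,873,000×34.6 = 164,328,800 + 98,823,300 + 134,005,800 = 397,157,900
volume = 4,777,000 + 3,219,000 + 3,873,000 = 11,869,000 m³
S = 397,157,900 / 11,869,000 = 33.4618 ‰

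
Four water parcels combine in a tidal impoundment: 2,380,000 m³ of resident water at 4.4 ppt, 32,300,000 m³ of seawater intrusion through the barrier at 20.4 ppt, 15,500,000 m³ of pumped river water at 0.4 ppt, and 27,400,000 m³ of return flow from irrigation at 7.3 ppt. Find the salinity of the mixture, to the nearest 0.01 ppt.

11.29 ppt

Mass of salt is conserved:
salt = 2,380,000×4.4 + 32,300,000×20.4 + 15,500,000×0.4 + 27,400,000×7.3 = 10,472,000 + 658,920,000 + 6,200,000 + 200,020,000 = 875,612,000
volume = 2,380,000 + 32,300,000 + 15,500,000 + 27,400,000 = 77,580,000 m³
S = 875,612,000 / 77,580,000 = 11.2866 ppt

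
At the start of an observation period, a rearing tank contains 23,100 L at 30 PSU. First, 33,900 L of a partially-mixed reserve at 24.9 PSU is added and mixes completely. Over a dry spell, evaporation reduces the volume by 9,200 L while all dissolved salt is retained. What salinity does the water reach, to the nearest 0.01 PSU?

After mixing: salt = 23,100×30 + 33,900×24.9 = 1,537,110; volume = 57,000 L
After evaporation: salt unchanged = 1,537,110; volume = 57,000 − 9,200 = 47,800 L
S = 1,537,110 / 47,800 = 32.1571 PSU

32.16 PSU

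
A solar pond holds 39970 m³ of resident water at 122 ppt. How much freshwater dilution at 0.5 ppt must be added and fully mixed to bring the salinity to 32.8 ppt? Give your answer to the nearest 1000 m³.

110000 m³

Salt balance: 39,970×122 + V×0.5 = (39,970+V)×32.8
4,876,340 + 0.5V = 1,311,016 + 32.8V
3,565,324 = 32.3V
V = 110,381.55 m³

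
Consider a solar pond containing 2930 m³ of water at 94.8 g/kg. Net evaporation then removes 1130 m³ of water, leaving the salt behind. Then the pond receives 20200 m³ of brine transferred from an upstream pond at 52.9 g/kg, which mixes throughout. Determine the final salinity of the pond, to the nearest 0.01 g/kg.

61.20 g/kg

After evaporation: salt = 2,930×94.8 = 277,764; volume = 2,930 − 1,130 = 1,800 m³
After mixing: salt = 277,764 + 20,200×52.9 = 1,346,344; volume = 1,800 + 20,200 = 22,000 m³
S = 1,346,344 / 22,000 = 61.1975 g/kg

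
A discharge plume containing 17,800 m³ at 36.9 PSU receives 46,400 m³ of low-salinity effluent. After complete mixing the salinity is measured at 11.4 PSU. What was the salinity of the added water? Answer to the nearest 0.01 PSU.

Salt balance: 17,800×36.9 + 46,400×S = 64,200×11.4
656,820 + 46,400·S = 731,880
S = (731,880 − 656,820) / 46,400 = 1.6177 PSU

1.62 PSU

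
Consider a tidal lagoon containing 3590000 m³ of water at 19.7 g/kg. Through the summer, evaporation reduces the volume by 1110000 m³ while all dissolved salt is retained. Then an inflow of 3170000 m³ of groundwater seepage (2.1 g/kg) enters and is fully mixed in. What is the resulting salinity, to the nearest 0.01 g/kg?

After evaporation: salt = 3,590,000×19.7 = 70,723,000; volume = 3,590,000 − 1,110,000 = 2,480,000 m³
After mixing: salt = 70,723,000 + 3,170,000×2.1 = 77,380,000; volume = 2,480,000 + 3,170,000 = 5,650,000 m³
S = 77,380,000 / 5,650,000 = 13.6956 g/kg

13.70 g/kg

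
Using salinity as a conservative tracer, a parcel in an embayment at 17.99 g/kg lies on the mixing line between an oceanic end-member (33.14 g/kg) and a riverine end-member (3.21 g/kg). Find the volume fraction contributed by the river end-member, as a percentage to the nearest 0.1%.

Let f be the freshwater fraction. Salt balance per unit volume:
f×3.21 + (1−f)×33.14 = 17.99
f = (33.14 − 17.99) / (33.14 − 3.21) = 15.15/29.93 = 0.5062

50.6%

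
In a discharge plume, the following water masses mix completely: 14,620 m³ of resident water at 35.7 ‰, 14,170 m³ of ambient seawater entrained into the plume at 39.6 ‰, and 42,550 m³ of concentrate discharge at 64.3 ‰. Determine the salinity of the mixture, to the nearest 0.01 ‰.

53.53 ‰

Weighted by volume,
salt = 14,620×35.7 + 14,170×39.6 + 42,550×64.3 = 521,934 + 561,132 + 2,735,965 = 3,819,031
volume = 14,620 + 14,170 + 42,550 = 71,340 m³
S = 3,819,031 / 71,340 = 53.5328 ‰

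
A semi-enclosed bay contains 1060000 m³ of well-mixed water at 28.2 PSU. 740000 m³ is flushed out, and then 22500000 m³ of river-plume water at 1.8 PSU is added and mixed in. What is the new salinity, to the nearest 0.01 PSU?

Remaining after removal: 320,000 m³ at 28.2 PSU (salt = 9,024,000)
After addition: salt = 9,024,000 + 22,500,000×1.8 = 49,524,000; volume = 22,820,000 m³
S = 49,524,000 / 22,820,000 = 2.1702 PSU

2.17 PSU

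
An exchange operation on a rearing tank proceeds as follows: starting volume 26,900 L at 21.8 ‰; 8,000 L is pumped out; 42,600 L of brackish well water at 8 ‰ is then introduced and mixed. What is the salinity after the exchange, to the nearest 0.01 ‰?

Remaining after removal: 18,900 L at 21.8 ‰ (salt = 412,020)
After addition: salt = 412,020 + 42,600×8 = 752,820; volume = 61,500 L
S = 752,820 / 61,500 = 12.241 ‰

12.24 ‰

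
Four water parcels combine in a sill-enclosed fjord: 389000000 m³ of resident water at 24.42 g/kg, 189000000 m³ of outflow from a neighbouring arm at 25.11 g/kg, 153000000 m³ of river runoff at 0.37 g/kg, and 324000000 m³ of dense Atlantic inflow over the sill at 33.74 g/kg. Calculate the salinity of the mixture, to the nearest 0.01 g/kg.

Salt balance:
salt = 389,000,000×24.42 + 189,000,000×25.11 + 153,000,000×0.37 + 324,000,000×33.74 = 9,499,380,000 + 4,745,790,000 + 56,610,000 + 10,931,760,000 = 25,233,540,000
volume = 389,000,000 + 189,000,000 + 153,000,000 + 324,000,000 = 1,055,000,000 m³
S = 25,233,540,000 / 1,055,000,000 = 23.918 g/kg

23.92 g/kg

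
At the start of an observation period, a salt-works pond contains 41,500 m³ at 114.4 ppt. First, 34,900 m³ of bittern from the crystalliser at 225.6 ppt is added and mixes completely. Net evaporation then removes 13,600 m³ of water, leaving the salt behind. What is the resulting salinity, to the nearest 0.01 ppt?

After mixing: salt = 41,500×114.4 + 34,900×225.6 = 12,621,040; volume = 76,400 m³
After evaporation: salt unchanged = 12,621,040; volume = 76,400 − 13,600 = 62,800 m³
S = 12,621,040 / 62,800 = 200.972 ppt

200.97 ppt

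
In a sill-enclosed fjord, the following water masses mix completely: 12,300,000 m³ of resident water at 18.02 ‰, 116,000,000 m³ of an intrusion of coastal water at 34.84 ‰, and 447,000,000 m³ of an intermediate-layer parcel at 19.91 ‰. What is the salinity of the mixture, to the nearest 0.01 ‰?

By conservation of dissolved salt,
salt = 12,300,000×18.02 + 116,000,000×34.84 + 447,000,000×19.91 = 221,646,000 + 4,041,440,000 + 8,899,770,000 = 13,162,856,000
volume = 12,300,000 + 116,000,000 + 447,000,000 = 575,300,000 m³
S = 13,162,856,000 / 575,300,000 = 22.88 ‰

22.88 ‰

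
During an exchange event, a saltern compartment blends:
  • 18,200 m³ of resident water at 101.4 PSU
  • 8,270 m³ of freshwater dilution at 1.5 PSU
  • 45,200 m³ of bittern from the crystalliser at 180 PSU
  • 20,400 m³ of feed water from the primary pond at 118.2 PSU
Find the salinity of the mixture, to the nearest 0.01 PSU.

134.74 PSU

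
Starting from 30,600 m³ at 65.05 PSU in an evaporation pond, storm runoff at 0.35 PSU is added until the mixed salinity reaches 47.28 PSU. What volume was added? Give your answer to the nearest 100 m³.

Salt balance: 30,600×65.05 + V×0.35 = (30,600+V)×47.28
1,990,530 + 0.35V = 1,446,768 + 47.28V
543,762 = 46.93V
V = 11,586.66 m³

11600 m³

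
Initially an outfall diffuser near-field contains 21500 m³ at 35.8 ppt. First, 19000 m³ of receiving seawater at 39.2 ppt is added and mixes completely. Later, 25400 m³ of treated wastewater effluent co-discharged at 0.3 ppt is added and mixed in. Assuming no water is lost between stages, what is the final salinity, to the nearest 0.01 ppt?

23.10 ppt

Total salt / total volume:
Initial salt = 21,500×35.8 = 769,700
After stage 1: salt = 769,700 + 19,000×39.2 = 1,514,500; volume = 40,500 m³; S = 37.395 ppt
After stage 2: salt = 1,514,500 + 25,400×0.3 = 1,522,120; volume = 65,900 m³
S = 1,522,120 / 65,900 = 23.0974 ppt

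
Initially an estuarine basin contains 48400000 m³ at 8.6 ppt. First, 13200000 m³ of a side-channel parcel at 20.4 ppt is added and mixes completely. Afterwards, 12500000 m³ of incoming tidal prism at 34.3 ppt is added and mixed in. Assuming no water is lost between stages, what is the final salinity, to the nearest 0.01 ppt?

Conserving salt mass:
Initial salt = 48,400,000×8.6 = 416,240,000
After stage 1: salt = 416,240,000 + 13,200,000×20.4 = 685,520,000; volume = 61,600,000 m³; S = 11.129 ppt
After stage 2: salt = 685,520,000 + 12,500,000×34.3 = 1,114,270,000; volume = 74,100,000 m³
S = 1,114,270,000 / 74,100,000 = 15.0374 ppt

15.04 ppt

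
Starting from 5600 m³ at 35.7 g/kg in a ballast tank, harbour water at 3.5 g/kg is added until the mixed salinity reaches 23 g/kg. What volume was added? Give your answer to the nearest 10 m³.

Salt balance: 5,600×35.7 + V×3.5 = (5,600+V)×23
199,920 + 3.5V = 128,800 + 23V
71,120 = 19.5V
V = 3,647.18 m³

3650 m³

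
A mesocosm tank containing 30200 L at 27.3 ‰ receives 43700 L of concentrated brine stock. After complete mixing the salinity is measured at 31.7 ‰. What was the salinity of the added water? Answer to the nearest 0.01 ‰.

34.74 ‰

Salt balance: 30,200×27.3 + 43,700×S = 73,900×31.7
824,460 + 43,700·S = 2,342,630
S = (2,342,630 − 824,460) / 43,700 = 34.7407 ‰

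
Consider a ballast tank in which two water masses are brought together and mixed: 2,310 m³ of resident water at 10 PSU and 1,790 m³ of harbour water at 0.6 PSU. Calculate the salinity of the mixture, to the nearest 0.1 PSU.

5.9 PSU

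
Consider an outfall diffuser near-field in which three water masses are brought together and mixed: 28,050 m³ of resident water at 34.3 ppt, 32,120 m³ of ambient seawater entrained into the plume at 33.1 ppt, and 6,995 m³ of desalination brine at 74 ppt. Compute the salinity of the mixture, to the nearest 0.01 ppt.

37.86 ppt

Total salt / total volume:
salt = 28,050×34.3 + 32,120×33.1 + 6,995×74 = 962,115 + 1,063,172 + 517,630 = 2,542,917
volume = 28,050 + 32,120 + 6,995 = 67,165 m³
S = 2,542,917 / 67,165 = 37.8607 ppt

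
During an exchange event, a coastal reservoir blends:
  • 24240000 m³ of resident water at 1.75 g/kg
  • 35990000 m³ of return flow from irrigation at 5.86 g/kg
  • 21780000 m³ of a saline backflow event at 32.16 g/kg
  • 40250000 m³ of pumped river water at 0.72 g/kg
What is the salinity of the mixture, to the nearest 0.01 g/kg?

8.04 g/kg

By conservation of dissolved salt,
salt = 24,240,000×1.75 + 35,990,000×5.86 + 21,780,000×32.16 + 40,250,000×0.72 = 42,420,000 + 210,901,400 + 700,444,800 + 28,980,000 = 982,746,200
volume = 24,240,000 + 35,990,000 + 21,780,000 + 40,250,000 = 122,260,000 m³
S = 982,746,200 / 122,260,000 = 8.0382 g/kg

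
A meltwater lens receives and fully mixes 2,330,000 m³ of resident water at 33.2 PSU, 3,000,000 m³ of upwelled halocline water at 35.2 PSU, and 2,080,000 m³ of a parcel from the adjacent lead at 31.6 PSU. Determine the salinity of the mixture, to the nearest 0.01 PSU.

By conservation of dissolved salt,
salt = 2,330,000×33.2 + 3,000,000×35.2 + 2,080,000×31.6 = 77,356,000 + 105,600,000 + 65,728,000 = 248,684,000
volume = 2,330,000 + 3,000,000 + 2,080,000 = 7,410,000 m³
S = 248,684,000 / 7,410,000 = 33.5606 PSU

33.56 PSU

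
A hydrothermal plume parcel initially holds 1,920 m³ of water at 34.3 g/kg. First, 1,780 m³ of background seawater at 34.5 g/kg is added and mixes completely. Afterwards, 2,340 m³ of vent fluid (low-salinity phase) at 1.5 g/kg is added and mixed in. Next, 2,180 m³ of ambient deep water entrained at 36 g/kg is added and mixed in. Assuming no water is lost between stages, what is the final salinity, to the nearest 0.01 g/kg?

25.46 g/kg

Salt balance:
Initial salt = 1,920×34.3 = 65,856
After stage 1: salt = 65,856 + 1,780×34.5 = 127,266; volume = 3,700 m³; S = 34.396 g/kg
After stage 2: salt = 127,266 + 2,340×1.5 = 130,776; volume = 6,040 m³; S = 21.652 g/kg
After stage 3: salt = 130,776 + 2,180×36 = 209,256; volume = 8,220 m³
S = 209,256 / 8,220 = 25.4569 g/kg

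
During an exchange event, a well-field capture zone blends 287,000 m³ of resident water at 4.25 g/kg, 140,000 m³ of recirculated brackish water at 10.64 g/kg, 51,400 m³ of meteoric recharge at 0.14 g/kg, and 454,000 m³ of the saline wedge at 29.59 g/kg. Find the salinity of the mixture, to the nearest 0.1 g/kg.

Conserving salt mass:
salt = 287,000×4.25 + 140,000×10.64 + 51,400×0.14 + 454,000×29.59 = 1,219,750 + 1,489,600 + 7,196 + 13,433,860 = 16,150,406
volume = 287,000 + 140,000 + 51,400 + 454,000 = 932,400 m³
S = 16,150,406 / 932,400 = 17.321 g/kg

17.3 g/kg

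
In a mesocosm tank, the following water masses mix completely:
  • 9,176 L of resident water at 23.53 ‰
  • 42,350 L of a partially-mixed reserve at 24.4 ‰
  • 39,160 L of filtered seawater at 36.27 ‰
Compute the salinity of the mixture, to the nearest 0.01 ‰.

Weighted by volume,
salt = 9,176×23.53 + 42,350×24.4 + 39,160×36.27 = 215,911.28 + 1,033,340 + 1,420,333.2 = 2,669,584.48
volume = 9,176 + 42,350 + 39,160 = 90,686 L
S = 2,669,584.48 / 90,686 = 29.4377 ‰

29.44 ‰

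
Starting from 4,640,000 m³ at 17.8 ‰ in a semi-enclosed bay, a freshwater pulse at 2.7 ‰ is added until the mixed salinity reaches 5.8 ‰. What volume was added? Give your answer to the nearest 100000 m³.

Salt balance: 4,640,000×17.8 + V×2.7 = (4,640,000+V)×5.8
82,592,000 + 2.7V = 26,912,000 + 5.8V
55,680,000 = 3.1V
V = 17,961,290.32 m³

18000000 m³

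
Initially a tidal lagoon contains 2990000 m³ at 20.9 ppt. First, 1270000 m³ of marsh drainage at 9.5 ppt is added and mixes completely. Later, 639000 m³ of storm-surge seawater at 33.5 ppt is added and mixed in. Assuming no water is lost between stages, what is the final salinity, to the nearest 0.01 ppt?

19.59 ppt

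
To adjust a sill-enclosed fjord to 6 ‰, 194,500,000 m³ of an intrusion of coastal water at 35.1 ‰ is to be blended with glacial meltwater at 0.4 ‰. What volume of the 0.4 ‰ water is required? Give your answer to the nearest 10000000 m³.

1010000000 m³

Salt balance: 194,500,000×35.1 + V×0.4 = (194,500,000+V)×6
6,826,950,000 + 0.4V = 1,167,000,000 + 6V
5,659,950,000 = 5.6V
V = 1,010,705,357.14 m³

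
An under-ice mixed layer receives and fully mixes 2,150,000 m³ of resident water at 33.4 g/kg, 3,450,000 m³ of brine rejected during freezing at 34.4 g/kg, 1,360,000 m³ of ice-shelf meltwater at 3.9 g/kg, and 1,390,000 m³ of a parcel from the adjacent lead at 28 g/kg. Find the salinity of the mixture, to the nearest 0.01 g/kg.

Salt balance:
salt = 2,150,000×33.4 + 3,450,000×34.4 + 1,360,000×3.9 + 1,390,000×28 = 71,810,000 + 118,680,000 + 5,304,000 + 38,920,000 = 234,714,000
volume = 2,150,000 + 3,450,000 + 1,360,000 + 1,390,000 = 8,350,000 m³
S = 234,714,000 / 8,350,000 = 28.1095 g/kg

28.11 g/kg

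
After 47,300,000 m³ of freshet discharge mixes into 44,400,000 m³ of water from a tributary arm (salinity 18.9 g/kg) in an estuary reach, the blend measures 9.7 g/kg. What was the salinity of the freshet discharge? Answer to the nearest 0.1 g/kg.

1.1 g/kg

Salt balance: 44,400,000×18.9 + 47,300,000×S = 91,700,000×9.7
839,160,000 + 47,300,000·S = 889,490,000
S = (889,490,000 − 839,160,000) / 47,300,000 = 1.0641 g/kg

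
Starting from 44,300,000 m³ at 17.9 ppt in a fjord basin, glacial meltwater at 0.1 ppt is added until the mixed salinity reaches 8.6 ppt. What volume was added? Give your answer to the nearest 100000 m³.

Salt balance: 44,300,000×17.9 + V×0.1 = (44,300,000+V)×8.6
792,970,000 + 0.1V = 380,980,000 + 8.6V
411,990,000 = 8.5V
V = 48,469,411.76 m³

48500000 m³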